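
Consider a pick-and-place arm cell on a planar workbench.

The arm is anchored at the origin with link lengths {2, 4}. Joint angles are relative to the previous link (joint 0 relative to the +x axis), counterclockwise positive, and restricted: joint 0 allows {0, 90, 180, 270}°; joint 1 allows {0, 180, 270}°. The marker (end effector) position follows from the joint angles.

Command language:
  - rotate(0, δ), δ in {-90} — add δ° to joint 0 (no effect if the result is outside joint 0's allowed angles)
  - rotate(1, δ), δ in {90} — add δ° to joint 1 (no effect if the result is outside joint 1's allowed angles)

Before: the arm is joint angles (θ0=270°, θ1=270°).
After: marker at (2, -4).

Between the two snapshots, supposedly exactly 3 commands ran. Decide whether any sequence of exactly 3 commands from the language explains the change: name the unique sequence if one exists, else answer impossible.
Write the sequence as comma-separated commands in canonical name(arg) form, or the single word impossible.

t0: joint angles (θ0=270°, θ1=270°)
1. rotate(0, -90) → joint angles (θ0=180°, θ1=270°)
2. rotate(0, -90) → joint angles (θ0=90°, θ1=270°)
3. rotate(0, -90) → joint angles (θ0=0°, θ1=270°)
all 8 alternatives checked — unique.

rotate(0, -90), rotate(0, -90), rotate(0, -90)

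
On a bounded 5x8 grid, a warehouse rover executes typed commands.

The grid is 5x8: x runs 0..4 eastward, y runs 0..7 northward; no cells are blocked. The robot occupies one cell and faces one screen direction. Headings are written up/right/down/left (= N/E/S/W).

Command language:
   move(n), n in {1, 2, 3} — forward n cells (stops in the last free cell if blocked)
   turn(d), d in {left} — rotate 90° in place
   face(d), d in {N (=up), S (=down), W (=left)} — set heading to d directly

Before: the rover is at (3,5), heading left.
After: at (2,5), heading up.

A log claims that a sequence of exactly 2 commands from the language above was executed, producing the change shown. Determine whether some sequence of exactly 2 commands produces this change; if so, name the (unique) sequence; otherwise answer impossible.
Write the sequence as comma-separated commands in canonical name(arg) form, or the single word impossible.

move(1), face(N)

key: cell and facing (now N) both changed — the 2 commands mix motion and turning
from: at (3,5), heading left
step 1 (move(1)): at (2,5), heading left
step 2 (face(N)): at (2,5), heading up
uniquely the one of 49 2-step routes that fits.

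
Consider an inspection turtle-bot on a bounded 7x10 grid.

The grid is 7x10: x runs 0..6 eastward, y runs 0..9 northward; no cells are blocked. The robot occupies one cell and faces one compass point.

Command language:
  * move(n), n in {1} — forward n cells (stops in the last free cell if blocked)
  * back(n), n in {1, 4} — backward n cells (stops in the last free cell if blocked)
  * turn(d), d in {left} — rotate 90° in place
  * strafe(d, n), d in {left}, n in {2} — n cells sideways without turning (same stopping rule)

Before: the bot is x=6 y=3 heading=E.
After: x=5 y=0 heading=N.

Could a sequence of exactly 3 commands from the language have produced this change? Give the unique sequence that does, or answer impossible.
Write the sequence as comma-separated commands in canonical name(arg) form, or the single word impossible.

key: position moved to (5,0) AND the heading swung to N — translation plus rotation needed
initial: x=6 y=3 heading=E
step 1 (back(1)): x=5 y=3 heading=E
step 2 (turn(left)): x=5 y=3 heading=N
step 3 (back(4)): x=5 y=0 heading=N
all 125 alternatives checked — unique.

back(1), turn(left), back(4)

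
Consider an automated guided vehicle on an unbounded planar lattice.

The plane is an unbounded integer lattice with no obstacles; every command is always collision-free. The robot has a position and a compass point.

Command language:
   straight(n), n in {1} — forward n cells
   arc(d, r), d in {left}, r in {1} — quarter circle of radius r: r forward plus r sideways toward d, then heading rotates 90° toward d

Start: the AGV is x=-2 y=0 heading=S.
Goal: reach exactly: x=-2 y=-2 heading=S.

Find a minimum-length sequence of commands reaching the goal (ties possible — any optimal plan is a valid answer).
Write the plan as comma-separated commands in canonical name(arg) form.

begin: x=-2 y=0 heading=S
[1] after straight(1): x=-2 y=-1 heading=S
[2] after straight(1): x=-2 y=-2 heading=S
shorter routes all fall short; 2 is best.

straight(1), straight(1)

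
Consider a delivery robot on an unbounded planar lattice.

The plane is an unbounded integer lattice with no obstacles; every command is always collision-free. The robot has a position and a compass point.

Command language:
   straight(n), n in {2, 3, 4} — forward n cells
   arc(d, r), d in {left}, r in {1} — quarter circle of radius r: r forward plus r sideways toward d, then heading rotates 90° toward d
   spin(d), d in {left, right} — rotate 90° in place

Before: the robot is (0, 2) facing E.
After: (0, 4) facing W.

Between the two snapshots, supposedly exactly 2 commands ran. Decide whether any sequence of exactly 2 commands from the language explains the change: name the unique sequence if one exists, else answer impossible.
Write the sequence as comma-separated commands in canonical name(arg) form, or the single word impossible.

arc(left, 1), arc(left, 1)

key: position moved to (0,4) AND the heading swung to W — translation plus rotation needed
start: (0, 2) facing E
t=1 arc(left, 1) ⇒ (1, 3) facing N
t=2 arc(left, 1) ⇒ (0, 4) facing W
no rival 2-sequence matches.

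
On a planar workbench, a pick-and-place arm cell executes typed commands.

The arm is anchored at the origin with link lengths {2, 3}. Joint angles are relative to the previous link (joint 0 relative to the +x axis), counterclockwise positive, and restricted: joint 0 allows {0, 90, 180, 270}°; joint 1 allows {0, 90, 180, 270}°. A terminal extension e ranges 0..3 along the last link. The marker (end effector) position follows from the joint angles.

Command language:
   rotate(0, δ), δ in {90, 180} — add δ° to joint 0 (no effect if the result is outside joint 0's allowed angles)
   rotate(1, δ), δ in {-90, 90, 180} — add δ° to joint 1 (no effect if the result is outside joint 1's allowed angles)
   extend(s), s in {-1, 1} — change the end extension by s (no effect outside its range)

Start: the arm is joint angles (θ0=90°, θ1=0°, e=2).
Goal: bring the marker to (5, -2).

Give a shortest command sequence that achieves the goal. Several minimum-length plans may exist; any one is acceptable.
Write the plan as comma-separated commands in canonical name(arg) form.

rotate(1, 90), rotate(0, 180)

begin: joint angles (θ0=90°, θ1=0°, e=2)
step 1 (rotate(1, 90)): joint angles (θ0=90°, θ1=90°, e=2)
step 2 (rotate(0, 180)): joint angles (θ0=270°, θ1=90°, e=2)
no 1-step plan works, so 2 is optimal.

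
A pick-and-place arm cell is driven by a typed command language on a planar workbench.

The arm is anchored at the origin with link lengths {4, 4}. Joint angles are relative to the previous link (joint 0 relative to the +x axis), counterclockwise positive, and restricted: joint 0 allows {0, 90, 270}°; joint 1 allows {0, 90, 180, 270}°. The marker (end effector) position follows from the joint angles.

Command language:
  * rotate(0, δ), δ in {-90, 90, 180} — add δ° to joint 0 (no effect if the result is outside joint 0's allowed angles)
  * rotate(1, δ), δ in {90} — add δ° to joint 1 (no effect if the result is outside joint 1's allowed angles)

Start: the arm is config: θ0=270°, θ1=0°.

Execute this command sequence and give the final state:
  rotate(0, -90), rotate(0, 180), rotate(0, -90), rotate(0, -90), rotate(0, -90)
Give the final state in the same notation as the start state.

config: θ0=270°, θ1=0°

start: config: θ0=270°, θ1=0°
1. rotate(0, -90) → config: θ0=270°, θ1=0°
2. rotate(0, 180) → config: θ0=90°, θ1=0°
3. rotate(0, -90) → config: θ0=0°, θ1=0°
4. rotate(0, -90) → config: θ0=270°, θ1=0°
5. rotate(0, -90) → config: θ0=270°, θ1=0°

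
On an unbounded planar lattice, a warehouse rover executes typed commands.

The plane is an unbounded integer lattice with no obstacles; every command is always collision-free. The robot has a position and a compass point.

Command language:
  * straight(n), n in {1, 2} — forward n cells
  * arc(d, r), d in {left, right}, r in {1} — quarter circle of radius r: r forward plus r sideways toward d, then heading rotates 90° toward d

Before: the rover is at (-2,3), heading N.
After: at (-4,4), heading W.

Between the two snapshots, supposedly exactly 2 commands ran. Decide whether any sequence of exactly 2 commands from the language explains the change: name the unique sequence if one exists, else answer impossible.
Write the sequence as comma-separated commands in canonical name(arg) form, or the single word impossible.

key: order matters: swapping arc(left, 1) and straight(1) lands elsewhere
initial: at (-2,3), heading N
[1] after arc(left, 1): at (-3,4), heading W
[2] after straight(1): at (-4,4), heading W
no other 2-command option fits: unique.

arc(left, 1), straight(1)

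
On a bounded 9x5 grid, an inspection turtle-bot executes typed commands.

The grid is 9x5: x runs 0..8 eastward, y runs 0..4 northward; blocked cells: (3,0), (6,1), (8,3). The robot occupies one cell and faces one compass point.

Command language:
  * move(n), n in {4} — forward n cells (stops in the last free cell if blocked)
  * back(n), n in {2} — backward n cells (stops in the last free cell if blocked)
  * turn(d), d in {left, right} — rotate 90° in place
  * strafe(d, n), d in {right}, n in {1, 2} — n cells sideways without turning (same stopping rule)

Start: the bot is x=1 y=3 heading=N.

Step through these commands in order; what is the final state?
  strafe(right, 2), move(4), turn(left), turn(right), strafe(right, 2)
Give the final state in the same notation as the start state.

x=5 y=4 heading=N

from: x=1 y=3 heading=N
1. strafe(right, 2) → x=3 y=3 heading=N
2. move(4) → x=3 y=4 heading=N
3. turn(left) → x=3 y=4 heading=W
4. turn(right) → x=3 y=4 heading=N
5. strafe(right, 2) → x=5 y=4 heading=N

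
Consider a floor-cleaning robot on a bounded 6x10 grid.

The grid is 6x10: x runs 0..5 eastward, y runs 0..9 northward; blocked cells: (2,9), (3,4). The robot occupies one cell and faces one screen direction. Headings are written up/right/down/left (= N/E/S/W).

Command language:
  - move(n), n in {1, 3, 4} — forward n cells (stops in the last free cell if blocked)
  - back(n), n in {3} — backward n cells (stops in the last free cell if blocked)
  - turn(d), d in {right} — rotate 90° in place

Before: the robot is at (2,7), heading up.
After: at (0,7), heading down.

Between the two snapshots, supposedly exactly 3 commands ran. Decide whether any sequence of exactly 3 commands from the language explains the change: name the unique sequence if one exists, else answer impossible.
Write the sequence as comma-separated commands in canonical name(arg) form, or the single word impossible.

turn(right), back(3), turn(right)

key: position moved to (0,7) AND the heading swung to S — translation plus rotation needed
start: at (2,7), heading up
1. turn(right) → at (2,7), heading right
2. back(3) → at (0,7), heading right
3. turn(right) → at (0,7), heading down
all 125 alternatives checked — unique.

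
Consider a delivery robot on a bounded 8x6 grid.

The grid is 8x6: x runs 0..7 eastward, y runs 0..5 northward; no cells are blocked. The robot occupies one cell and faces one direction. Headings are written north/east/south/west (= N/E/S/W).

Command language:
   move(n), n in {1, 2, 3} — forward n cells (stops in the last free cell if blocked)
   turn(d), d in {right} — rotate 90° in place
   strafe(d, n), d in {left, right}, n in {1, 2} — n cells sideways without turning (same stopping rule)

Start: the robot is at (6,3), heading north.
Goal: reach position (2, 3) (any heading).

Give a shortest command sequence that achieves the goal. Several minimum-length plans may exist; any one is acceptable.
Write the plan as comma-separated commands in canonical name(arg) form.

strafe(left, 2), strafe(left, 2)

begin: at (6,3), heading north
1. strafe(left, 2) → at (4,3), heading north
2. strafe(left, 2) → at (2,3), heading north
nothing shorter than 2 reaches the goal.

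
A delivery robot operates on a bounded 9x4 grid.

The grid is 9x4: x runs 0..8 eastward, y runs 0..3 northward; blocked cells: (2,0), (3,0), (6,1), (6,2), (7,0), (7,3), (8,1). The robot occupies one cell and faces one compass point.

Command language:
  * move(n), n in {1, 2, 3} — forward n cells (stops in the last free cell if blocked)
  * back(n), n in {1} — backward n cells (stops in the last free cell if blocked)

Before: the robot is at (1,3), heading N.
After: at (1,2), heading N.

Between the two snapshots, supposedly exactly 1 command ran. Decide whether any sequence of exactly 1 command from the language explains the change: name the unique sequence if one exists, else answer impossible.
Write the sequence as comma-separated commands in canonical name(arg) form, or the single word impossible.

back(1)

key: still facing N — the one step turns nothing
t0: at (1,3), heading N
[1] after back(1): at (1,2), heading N
no rival 1-sequence matches.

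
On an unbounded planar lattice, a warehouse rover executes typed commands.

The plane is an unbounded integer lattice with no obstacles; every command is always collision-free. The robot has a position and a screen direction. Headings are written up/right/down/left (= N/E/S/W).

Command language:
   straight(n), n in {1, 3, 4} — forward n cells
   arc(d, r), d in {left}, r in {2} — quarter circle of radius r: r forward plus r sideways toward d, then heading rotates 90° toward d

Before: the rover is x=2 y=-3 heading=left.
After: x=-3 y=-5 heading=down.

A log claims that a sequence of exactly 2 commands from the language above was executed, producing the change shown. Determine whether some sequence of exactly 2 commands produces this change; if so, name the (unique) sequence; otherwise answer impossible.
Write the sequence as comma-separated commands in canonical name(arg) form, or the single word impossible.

key: cell and facing (now S) both changed — the 2 commands mix motion and turning
from: x=2 y=-3 heading=left
[1] after straight(3): x=-1 y=-3 heading=left
[2] after arc(left, 2): x=-3 y=-5 heading=down
no other 2-command option fits: unique.

straight(3), arc(left, 2)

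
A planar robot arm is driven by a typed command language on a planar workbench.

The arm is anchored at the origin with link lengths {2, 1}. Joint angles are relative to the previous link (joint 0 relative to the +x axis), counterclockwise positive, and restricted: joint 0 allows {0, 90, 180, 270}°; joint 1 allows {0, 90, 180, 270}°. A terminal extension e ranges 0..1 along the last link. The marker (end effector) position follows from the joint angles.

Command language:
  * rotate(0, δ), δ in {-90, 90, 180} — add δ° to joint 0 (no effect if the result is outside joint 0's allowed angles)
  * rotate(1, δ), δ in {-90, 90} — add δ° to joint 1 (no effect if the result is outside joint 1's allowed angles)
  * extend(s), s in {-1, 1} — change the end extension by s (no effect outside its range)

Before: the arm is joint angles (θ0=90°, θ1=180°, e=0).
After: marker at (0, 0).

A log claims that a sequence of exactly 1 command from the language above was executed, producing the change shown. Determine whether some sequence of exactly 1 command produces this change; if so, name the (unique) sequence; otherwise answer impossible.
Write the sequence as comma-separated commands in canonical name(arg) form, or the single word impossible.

t0: joint angles (θ0=90°, θ1=180°, e=0)
step 1 (extend(1)): joint angles (θ0=90°, θ1=180°, e=1)
uniquely the one of 7 1-step routes that fits.

extend(1)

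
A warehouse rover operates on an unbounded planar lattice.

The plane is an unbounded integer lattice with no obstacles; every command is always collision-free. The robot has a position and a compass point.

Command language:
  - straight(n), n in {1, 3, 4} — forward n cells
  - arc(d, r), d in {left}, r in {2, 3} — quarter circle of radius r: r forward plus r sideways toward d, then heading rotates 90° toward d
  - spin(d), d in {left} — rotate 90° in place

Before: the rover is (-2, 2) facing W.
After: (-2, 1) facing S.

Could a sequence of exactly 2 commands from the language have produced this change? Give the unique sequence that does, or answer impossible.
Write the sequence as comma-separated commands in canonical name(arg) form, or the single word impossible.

spin(left), straight(1)

key: running straight(1) before spin(left) would end elsewhere — order is forced
initial: (-2, 2) facing W
[1] after spin(left): (-2, 2) facing S
[2] after straight(1): (-2, 1) facing S
all 36 alternatives checked — unique.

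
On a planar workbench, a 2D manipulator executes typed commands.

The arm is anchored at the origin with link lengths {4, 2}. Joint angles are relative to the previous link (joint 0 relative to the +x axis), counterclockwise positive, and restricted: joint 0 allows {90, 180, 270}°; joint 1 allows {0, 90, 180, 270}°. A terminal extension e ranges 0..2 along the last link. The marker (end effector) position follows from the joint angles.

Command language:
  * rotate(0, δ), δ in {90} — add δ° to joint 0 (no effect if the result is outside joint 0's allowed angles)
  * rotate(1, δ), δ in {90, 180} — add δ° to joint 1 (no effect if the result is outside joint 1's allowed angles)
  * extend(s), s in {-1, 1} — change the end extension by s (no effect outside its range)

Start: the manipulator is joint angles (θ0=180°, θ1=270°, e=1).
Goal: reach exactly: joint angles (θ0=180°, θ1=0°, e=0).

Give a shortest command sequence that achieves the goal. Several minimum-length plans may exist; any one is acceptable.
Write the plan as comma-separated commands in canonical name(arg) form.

extend(-1), rotate(1, 90)

from: joint angles (θ0=180°, θ1=270°, e=1)
t=1 extend(-1) ⇒ joint angles (θ0=180°, θ1=270°, e=0)
t=2 rotate(1, 90) ⇒ joint angles (θ0=180°, θ1=0°, e=0)
no 1-step plan works, so 2 is optimal.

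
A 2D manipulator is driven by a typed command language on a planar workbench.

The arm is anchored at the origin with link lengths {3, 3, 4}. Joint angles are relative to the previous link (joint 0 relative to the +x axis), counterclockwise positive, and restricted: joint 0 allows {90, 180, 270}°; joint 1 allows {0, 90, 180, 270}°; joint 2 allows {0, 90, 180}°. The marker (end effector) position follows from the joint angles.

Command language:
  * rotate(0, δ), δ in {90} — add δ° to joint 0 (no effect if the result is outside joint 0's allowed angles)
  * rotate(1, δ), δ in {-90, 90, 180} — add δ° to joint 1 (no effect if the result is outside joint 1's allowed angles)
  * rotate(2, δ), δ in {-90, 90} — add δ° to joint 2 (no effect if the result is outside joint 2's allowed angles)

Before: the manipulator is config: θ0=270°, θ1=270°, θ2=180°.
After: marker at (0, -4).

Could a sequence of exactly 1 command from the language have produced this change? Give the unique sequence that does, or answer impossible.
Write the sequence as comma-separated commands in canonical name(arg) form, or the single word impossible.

t0: config: θ0=270°, θ1=270°, θ2=180°
[1] after rotate(1, -90): config: θ0=270°, θ1=180°, θ2=180°
all 6 alternatives checked — unique.

rotate(1, -90)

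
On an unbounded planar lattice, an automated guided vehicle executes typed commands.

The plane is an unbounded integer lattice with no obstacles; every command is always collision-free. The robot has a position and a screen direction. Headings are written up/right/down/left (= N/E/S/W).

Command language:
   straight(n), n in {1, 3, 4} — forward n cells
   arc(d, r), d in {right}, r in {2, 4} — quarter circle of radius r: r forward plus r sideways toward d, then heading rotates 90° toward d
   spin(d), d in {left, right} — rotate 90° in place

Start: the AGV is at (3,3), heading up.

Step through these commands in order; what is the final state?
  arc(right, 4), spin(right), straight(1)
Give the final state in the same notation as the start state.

start: at (3,3), heading up
step 1 (arc(right, 4)): at (7,7), heading right
step 2 (spin(right)): at (7,7), heading down
step 3 (straight(1)): at (7,6), heading down

at (7,6), heading down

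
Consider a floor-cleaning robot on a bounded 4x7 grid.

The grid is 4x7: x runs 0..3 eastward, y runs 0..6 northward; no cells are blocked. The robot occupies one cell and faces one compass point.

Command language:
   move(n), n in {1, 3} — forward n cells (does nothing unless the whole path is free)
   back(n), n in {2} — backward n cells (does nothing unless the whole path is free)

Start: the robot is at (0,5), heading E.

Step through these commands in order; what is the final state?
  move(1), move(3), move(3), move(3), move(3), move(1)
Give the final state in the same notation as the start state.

initial: at (0,5), heading E
1. move(1) → at (1,5), heading E
2. move(3) → at (1,5), heading E
3. move(3) → at (1,5), heading E
4. move(3) → at (1,5), heading E
5. move(3) → at (1,5), heading E
6. move(1) → at (2,5), heading E

at (2,5), heading E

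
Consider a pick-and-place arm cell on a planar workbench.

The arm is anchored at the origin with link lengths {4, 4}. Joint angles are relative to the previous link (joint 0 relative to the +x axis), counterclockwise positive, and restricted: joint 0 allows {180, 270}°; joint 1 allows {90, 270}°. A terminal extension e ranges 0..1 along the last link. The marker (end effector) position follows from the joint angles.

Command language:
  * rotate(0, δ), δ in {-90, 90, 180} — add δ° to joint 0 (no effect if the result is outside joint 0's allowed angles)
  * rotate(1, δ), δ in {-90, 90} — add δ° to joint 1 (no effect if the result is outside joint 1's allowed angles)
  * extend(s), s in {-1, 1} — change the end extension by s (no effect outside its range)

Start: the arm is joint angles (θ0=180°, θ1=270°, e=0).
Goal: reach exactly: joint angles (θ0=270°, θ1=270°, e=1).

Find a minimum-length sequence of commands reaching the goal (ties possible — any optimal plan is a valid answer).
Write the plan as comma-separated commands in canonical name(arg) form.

extend(1), rotate(0, 90)

begin: joint angles (θ0=180°, θ1=270°, e=0)
1. extend(1) → joint angles (θ0=180°, θ1=270°, e=1)
2. rotate(0, 90) → joint angles (θ0=270°, θ1=270°, e=1)
minimal: 2 command(s), checked below 2.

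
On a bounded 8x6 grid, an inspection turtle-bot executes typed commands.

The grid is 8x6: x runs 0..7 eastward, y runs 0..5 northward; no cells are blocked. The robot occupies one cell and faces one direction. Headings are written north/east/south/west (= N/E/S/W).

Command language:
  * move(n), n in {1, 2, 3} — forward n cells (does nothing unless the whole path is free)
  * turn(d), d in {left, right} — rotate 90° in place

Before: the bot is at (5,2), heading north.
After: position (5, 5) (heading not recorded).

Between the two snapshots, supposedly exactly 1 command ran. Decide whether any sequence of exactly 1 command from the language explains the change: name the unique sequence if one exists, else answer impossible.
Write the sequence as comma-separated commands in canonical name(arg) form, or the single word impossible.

move(3)

from: at (5,2), heading north
[1] after move(3): at (5,5), heading north
all 5 alternatives checked — unique.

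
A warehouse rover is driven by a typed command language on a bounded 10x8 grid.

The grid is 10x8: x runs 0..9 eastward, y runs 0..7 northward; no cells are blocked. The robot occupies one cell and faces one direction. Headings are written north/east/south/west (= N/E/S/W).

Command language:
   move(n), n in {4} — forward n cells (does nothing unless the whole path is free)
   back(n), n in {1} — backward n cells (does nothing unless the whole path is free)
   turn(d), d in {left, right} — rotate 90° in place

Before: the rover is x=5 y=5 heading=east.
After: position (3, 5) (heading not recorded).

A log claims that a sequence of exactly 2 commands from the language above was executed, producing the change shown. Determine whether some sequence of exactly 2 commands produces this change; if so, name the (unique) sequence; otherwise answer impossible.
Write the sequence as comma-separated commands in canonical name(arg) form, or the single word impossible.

back(1), back(1)

start: x=5 y=5 heading=east
t=1 back(1) ⇒ x=4 y=5 heading=east
t=2 back(1) ⇒ x=3 y=5 heading=east
no rival 2-sequence matches.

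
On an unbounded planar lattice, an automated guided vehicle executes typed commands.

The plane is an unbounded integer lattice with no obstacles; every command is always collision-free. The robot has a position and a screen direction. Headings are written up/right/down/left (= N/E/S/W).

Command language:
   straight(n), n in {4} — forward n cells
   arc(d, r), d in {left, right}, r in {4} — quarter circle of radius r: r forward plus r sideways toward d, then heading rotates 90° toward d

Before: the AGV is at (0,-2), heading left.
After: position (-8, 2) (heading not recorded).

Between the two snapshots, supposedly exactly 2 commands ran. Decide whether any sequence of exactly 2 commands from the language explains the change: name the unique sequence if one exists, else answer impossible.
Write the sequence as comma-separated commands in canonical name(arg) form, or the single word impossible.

straight(4), arc(right, 4)

key: order matters: swapping straight(4) and arc(right, 4) lands elsewhere
from: at (0,-2), heading left
1. straight(4) → at (-4,-2), heading left
2. arc(right, 4) → at (-8,2), heading up
no other 2-command option fits: unique.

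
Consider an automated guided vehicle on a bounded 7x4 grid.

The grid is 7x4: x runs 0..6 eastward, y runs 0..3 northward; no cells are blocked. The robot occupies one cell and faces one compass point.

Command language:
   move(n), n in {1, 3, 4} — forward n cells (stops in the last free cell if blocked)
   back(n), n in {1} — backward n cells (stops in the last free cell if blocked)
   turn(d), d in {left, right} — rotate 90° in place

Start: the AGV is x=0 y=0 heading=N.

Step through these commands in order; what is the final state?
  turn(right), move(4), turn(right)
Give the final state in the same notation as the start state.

x=4 y=0 heading=S

start: x=0 y=0 heading=N
1. turn(right) → x=0 y=0 heading=E
2. move(4) → x=4 y=0 heading=E
3. turn(right) → x=4 y=0 heading=S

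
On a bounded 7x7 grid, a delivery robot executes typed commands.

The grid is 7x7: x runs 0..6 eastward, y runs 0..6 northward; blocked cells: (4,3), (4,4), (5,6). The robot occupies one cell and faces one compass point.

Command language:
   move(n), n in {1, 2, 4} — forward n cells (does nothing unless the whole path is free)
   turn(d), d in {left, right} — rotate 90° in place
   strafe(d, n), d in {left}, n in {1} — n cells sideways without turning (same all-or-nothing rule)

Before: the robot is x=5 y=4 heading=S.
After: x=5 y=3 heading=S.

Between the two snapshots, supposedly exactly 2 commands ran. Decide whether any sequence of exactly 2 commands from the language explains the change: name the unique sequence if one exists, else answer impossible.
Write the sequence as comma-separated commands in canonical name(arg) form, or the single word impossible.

move(1), move(4)

key: move(4) would leave the grid, so it does nothing
from: x=5 y=4 heading=S
[1] after move(1): x=5 y=3 heading=S
[2] after move(4): x=5 y=3 heading=S
all 36 alternatives checked — unique.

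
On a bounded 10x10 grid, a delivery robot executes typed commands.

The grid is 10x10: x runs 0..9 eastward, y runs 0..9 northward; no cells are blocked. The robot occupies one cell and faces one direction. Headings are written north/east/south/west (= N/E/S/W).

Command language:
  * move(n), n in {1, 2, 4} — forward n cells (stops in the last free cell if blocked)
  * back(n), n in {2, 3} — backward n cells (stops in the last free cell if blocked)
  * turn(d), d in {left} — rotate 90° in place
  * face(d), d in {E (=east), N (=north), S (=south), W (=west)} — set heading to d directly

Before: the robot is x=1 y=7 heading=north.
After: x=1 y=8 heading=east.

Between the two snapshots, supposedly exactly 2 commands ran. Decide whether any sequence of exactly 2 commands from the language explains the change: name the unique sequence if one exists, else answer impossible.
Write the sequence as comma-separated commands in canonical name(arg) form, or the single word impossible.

move(1), face(E)

key: running face(E) before move(1) would end elsewhere — order is forced
start: x=1 y=7 heading=north
step 1 (move(1)): x=1 y=8 heading=north
step 2 (face(E)): x=1 y=8 heading=east
uniquely the one of 100 2-step routes that fits.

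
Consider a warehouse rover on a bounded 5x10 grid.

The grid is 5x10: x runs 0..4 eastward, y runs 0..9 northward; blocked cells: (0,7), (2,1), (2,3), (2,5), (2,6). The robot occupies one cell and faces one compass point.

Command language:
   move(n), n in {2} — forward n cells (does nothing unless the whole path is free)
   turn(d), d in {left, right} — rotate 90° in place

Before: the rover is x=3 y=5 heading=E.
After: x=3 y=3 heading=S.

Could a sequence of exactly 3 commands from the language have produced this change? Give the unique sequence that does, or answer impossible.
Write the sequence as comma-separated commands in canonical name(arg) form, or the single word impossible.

key: the first move(2) would leave the grid, so it does nothing
from: x=3 y=5 heading=E
step 1 (move(2)): x=3 y=5 heading=E
step 2 (turn(right)): x=3 y=5 heading=S
step 3 (move(2)): x=3 y=3 heading=S
no rival 3-sequence matches.

move(2), turn(right), move(2)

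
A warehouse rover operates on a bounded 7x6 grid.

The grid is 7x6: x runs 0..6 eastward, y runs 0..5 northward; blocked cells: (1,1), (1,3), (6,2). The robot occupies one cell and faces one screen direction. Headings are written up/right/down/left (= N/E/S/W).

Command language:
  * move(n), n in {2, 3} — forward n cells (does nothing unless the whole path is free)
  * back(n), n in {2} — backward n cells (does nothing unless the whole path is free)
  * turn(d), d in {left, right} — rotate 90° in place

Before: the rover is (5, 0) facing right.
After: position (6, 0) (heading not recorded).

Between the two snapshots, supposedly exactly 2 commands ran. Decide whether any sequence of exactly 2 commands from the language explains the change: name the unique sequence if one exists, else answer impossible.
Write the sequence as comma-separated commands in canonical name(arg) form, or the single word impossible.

back(2), move(3)

key: running move(3) before back(2) would end elsewhere — order is forced
from: (5, 0) facing right
1. back(2) → (3, 0) facing right
2. move(3) → (6, 0) facing right
no rival 2-sequence matches.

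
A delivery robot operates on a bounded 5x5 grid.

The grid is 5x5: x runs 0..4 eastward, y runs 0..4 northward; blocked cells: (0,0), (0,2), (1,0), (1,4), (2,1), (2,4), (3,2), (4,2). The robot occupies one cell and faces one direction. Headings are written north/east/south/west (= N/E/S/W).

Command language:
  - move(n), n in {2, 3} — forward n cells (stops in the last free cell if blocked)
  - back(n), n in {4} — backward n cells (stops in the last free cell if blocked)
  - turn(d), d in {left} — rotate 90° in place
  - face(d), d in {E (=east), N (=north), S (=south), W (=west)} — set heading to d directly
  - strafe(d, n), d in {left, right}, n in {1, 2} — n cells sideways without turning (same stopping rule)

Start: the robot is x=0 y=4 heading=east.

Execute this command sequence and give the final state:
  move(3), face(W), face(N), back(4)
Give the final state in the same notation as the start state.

t0: x=0 y=4 heading=east
[1] after move(3): x=0 y=4 heading=east
[2] after face(W): x=0 y=4 heading=west
[3] after face(N): x=0 y=4 heading=north
[4] after back(4): x=0 y=3 heading=north

x=0 y=3 heading=north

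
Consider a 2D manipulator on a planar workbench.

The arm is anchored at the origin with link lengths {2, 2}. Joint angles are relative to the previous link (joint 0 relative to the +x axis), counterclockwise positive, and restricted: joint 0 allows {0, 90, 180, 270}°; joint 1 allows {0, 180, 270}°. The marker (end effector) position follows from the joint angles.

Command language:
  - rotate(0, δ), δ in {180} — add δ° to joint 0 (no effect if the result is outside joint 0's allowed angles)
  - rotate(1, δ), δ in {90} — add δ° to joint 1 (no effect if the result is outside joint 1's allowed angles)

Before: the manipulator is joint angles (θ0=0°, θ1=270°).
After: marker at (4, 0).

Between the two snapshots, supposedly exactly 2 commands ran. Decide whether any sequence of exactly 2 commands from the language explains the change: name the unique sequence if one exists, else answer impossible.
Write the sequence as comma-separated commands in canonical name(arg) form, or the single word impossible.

t0: joint angles (θ0=0°, θ1=270°)
1. rotate(1, 90) → joint angles (θ0=0°, θ1=0°)
2. rotate(1, 90) → joint angles (θ0=0°, θ1=0°)
all 4 alternatives checked — unique.

rotate(1, 90), rotate(1, 90)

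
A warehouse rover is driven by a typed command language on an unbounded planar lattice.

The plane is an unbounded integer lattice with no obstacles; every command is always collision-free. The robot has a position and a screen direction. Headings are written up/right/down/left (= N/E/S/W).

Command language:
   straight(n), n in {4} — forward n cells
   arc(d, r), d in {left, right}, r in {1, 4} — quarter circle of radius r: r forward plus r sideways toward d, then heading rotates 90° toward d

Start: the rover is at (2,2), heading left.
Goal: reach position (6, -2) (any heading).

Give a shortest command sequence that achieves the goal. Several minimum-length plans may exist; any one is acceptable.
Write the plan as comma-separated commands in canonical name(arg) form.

arc(left, 1), arc(left, 4), arc(left, 1)

initial: at (2,2), heading left
1. arc(left, 1) → at (1,1), heading down
2. arc(left, 4) → at (5,-3), heading right
3. arc(left, 1) → at (6,-2), heading up
no 2-step plan works, so 3 is optimal.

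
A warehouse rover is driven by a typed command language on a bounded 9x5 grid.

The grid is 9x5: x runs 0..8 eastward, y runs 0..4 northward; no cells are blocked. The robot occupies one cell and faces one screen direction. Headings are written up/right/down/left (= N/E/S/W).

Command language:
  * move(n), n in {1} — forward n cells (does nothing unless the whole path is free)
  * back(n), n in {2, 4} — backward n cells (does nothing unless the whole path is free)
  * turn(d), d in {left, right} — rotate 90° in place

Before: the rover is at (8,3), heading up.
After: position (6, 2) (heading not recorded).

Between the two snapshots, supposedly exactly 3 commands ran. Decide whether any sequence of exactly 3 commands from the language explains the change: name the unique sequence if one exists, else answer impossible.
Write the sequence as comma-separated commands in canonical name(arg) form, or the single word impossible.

every 3-command combo misses the target.

impossible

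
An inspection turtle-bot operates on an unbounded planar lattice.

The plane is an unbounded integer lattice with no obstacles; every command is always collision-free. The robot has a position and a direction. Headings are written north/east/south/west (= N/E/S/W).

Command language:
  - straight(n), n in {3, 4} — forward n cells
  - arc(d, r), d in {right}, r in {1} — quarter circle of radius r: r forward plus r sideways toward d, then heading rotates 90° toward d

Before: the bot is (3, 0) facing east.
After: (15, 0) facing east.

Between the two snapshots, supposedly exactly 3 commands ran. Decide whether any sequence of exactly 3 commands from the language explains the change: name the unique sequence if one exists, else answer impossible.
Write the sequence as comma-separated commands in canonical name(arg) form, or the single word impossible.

straight(4), straight(4), straight(4)

key: heading stays E — no command in the sequence turns
initial: (3, 0) facing east
[1] after straight(4): (7, 0) facing east
[2] after straight(4): (11, 0) facing east
[3] after straight(4): (15, 0) facing east
uniquely the one of 27 3-step routes that fits.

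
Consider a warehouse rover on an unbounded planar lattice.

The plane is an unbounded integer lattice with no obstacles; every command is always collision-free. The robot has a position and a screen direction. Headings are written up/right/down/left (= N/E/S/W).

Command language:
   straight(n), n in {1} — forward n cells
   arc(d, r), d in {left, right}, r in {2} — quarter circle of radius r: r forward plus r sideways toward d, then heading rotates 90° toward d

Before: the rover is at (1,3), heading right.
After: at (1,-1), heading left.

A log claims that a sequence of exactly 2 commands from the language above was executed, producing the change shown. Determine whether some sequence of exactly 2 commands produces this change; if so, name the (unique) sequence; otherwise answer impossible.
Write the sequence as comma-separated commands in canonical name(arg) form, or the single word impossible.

arc(right, 2), arc(right, 2)

key: cell and facing (now W) both changed — the 2 commands mix motion and turning
from: at (1,3), heading right
1. arc(right, 2) → at (3,1), heading down
2. arc(right, 2) → at (1,-1), heading left
uniquely the one of 9 2-step routes that fits.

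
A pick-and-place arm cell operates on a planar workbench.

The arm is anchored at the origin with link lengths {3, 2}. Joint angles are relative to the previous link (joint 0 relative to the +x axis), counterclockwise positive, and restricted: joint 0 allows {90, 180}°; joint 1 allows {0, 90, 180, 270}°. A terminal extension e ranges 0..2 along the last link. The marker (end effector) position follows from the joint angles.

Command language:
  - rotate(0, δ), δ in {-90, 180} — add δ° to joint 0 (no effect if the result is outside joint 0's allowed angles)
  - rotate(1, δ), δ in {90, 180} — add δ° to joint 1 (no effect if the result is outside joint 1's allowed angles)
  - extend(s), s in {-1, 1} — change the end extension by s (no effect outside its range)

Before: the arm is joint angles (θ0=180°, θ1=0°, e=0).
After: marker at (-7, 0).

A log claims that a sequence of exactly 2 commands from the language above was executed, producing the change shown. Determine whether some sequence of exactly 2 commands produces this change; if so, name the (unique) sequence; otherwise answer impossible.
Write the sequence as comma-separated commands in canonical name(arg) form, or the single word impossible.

extend(1), extend(1)

initial: joint angles (θ0=180°, θ1=0°, e=0)
step 1 (extend(1)): joint angles (θ0=180°, θ1=0°, e=1)
step 2 (extend(1)): joint angles (θ0=180°, θ1=0°, e=2)
all 36 alternatives checked — unique.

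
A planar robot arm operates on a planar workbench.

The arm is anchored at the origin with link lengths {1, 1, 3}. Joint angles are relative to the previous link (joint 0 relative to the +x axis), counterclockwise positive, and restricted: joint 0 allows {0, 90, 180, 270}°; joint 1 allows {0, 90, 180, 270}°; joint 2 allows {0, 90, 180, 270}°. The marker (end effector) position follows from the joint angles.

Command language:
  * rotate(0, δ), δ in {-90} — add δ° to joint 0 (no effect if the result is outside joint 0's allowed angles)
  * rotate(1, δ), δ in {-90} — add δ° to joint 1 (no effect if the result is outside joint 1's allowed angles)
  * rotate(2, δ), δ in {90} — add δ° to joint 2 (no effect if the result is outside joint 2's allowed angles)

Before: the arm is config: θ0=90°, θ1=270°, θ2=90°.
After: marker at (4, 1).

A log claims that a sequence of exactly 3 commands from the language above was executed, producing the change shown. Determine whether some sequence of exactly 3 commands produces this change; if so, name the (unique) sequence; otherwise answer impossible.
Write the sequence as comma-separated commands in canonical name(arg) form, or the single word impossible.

initial: config: θ0=90°, θ1=270°, θ2=90°
1. rotate(2, 90) → config: θ0=90°, θ1=270°, θ2=180°
2. rotate(2, 90) → config: θ0=90°, θ1=270°, θ2=270°
3. rotate(2, 90) → config: θ0=90°, θ1=270°, θ2=0°
all 27 alternatives checked — unique.

rotate(2, 90), rotate(2, 90), rotate(2, 90)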